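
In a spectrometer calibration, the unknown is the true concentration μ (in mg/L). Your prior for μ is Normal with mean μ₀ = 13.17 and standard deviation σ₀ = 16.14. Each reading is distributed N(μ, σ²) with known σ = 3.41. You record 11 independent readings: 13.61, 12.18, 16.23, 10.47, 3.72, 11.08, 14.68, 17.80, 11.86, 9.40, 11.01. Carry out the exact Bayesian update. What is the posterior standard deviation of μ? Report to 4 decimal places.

1.0261

For Normal data with known variance σ², a Normal(μ₀, σ₀²) prior on μ is conjugate. Posterior precision = 1/σ₀² + n/σ²; posterior mean is the precision-weighted average of μ₀ and x̄.
σ₀² = 16.14² = 260.4996, σ² = 3.41² = 11.6281; σ² + n·σ₀² = 11.6281 + 11·260.4996 = 2877.1237.
Posterior precision = 1/σ₀² + n/σ² = 1/260.4996 + 11/11.6281 = (σ² + n·σ₀²)/(σ₀²σ²) = 2877.1237/(260.4996·11.6281); posterior variance σₙ² = σ₀²σ²/(σ² + n·σ₀²) = 260.4996·11.6281/2877.1237 = 1.052828.
Posterior SD = √σₙ² = √(260.4996·11.6281/2877.1237) = 1.0261.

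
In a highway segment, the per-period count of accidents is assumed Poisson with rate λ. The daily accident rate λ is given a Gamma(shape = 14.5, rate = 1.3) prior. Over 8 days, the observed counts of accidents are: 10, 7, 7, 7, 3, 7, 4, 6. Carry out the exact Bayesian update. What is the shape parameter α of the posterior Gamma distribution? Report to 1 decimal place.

With a Gamma(shape α, rate β) prior, the Poisson likelihood is conjugate: the posterior is Gamma(α + ΣXᵢ, β + n).
Sum of counts S = 51 over n = 8 days.
Posterior: Gamma(α+S, β+n) = Gamma(14.5+51, 1.3+8) = Gamma(65.5, 9.3).
Posterior α = 65.5.

65.5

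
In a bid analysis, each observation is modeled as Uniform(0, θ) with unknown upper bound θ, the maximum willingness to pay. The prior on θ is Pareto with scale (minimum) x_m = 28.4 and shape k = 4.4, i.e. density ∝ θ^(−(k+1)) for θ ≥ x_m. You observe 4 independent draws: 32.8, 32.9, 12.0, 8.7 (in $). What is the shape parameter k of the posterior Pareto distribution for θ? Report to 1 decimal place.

A Pareto(scale x_m, shape k) prior on the upper bound θ of Uniform(0, θ) is conjugate: posterior is Pareto(max(x_m, max xᵢ), k + n).
Sample maximum = 32.9; prior scale x_m = 28.4 → posterior scale = max = 32.9.
Posterior shape = 4.4 + 4 = 8.4.
Posterior shape k = 8.4.

8.4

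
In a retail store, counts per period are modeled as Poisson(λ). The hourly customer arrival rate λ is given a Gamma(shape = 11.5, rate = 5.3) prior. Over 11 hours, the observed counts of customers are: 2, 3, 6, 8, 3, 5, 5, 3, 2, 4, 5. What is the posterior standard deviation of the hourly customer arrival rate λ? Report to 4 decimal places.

0.4652

With a Gamma(shape α, rate β) prior, the Poisson likelihood is conjugate: the posterior is Gamma(α + ΣXᵢ, β + n).
Sum of counts S = 46 over n = 11 hours.
Posterior: Gamma(α+S, β+n) = Gamma(11.5+46, 5.3+11) = Gamma(57.5, 16.3).
SD = √α/β = √57.5/16.3 = 0.4652.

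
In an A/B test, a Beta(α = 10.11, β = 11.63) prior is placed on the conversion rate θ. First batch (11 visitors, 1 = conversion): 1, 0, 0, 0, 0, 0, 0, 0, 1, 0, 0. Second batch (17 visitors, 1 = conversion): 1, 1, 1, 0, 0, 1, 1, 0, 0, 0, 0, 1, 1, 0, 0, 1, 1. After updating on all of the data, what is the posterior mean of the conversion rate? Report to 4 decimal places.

The Beta prior is conjugate to a Binomial/Bernoulli likelihood; the update adds successes to α and failures to β.
After batch 1: Beta(10.11+2, 11.63+9) = Beta(12.11, 20.63).
After batch 2: Beta(12.11+9, 20.63+8) = Beta(21.11, 28.63).
Posterior mean = α/(α+β) = 21.11/49.74 = 0.4244.

0.4244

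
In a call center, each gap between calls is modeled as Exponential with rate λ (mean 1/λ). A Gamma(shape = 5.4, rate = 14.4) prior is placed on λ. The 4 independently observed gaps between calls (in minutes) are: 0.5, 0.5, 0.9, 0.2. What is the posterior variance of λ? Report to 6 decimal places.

0.034527

With a Gamma(shape α, rate β) prior on the exponential rate λ, the posterior after n observations with total T = Σxᵢ is Gamma(α+n, β+T).
Sum of observations T = 2.1 minutes; n = 4.
Posterior: Gamma(5.4+4, 14.4+2.1) = Gamma(9.4, 16.5).
Var = α/β² = 0.034527.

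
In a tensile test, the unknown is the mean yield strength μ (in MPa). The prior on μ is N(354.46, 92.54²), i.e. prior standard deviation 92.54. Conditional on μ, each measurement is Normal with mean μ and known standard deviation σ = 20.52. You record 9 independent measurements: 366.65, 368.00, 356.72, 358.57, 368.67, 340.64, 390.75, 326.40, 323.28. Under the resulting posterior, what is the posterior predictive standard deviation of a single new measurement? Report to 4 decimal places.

21.6241

For Normal data with known variance σ², a Normal(μ₀, σ₀²) prior on μ is conjugate. Posterior precision = 1/σ₀² + n/σ²; posterior mean is the precision-weighted average of μ₀ and x̄.
σ₀² = 92.54² = 8563.6516, σ² = 20.52² = 421.0704; σ² + n·σ₀² = 421.0704 + 9·8563.6516 = 77493.9348.
Posterior precision = 1/σ₀² + n/σ² = 1/8563.6516 + 9/421.0704 = (σ² + n·σ₀²)/(σ₀²σ²) = 77493.9348/(8563.6516·421.0704); posterior variance σₙ² = σ₀²σ²/(σ² + n·σ₀²) = 8563.6516·421.0704/77493.9348 = 46.531386.
Predictive variance for one new observation = σₙ² + σ² = 8563.6516·421.0704/77493.9348 + 421.0704 = σ²·(σ₀² + 77493.9348)/77493.9348 = 421.0704·86057.5864/77493.9348 = 467.601786; SD = √(421.0704·86057.5864/77493.9348) = 21.6241.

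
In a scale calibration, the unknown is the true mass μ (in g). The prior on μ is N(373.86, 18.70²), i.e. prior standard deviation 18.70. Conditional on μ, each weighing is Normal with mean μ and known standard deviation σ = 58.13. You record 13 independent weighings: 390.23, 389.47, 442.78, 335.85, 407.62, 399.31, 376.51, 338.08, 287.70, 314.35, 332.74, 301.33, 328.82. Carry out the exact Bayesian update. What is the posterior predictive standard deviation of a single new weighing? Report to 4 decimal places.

For Normal data with known variance σ², a Normal(μ₀, σ₀²) prior on μ is conjugate. Posterior precision = 1/σ₀² + n/σ²; posterior mean is the precision-weighted average of μ₀ and x̄.
σ₀² = 18.70² = 349.69, σ² = 58.13² = 3379.0969; σ² + n·σ₀² = 3379.0969 + 13·349.69 = 7925.0669.
Posterior precision = 1/σ₀² + n/σ² = 1/349.69 + 13/3379.0969 = (σ² + n·σ₀²)/(σ₀²σ²) = 7925.0669/(349.69·3379.0969); posterior variance σₙ² = σ₀²σ²/(σ² + n·σ₀²) = 349.69·3379.0969/7925.0669 = 149.101126.
Predictive variance for one new observation = σₙ² + σ² = 349.69·3379.0969/7925.0669 + 3379.0969 = σ²·(σ₀² + 7925.0669)/7925.0669 = 3379.0969·8274.7569/7925.0669 = 3528.198026; SD = √(3379.0969·8274.7569/7925.0669) = 59.3986.

59.3986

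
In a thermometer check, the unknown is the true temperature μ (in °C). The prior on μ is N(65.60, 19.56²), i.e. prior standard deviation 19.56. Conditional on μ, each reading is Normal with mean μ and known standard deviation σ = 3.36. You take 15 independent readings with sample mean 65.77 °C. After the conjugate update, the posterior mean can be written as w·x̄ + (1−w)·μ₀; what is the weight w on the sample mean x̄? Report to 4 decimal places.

For Normal data with known variance σ², a Normal(μ₀, σ₀²) prior on μ is conjugate. Posterior precision = 1/σ₀² + n/σ²; posterior mean is the precision-weighted average of μ₀ and x̄.
σ₀² = 19.56² = 382.5936, σ² = 3.36² = 11.2896. Prior precision 1/σ₀² = 1/382.5936; data precision n/σ² = 15/11.2896.
w = (n/σ²)/(1/σ₀² + n/σ²) = n·σ₀²/(σ² + n·σ₀²) = 15·382.5936/(11.2896 + 15·382.5936) = 5738.904/5750.1936 = 0.9980.

0.9980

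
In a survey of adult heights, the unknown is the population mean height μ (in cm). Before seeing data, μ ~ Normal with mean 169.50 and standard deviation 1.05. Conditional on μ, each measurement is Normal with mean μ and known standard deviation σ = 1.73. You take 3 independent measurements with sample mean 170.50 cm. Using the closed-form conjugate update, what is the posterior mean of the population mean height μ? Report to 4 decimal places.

170.0250

For Normal data with known variance σ², a Normal(μ₀, σ₀²) prior on μ is conjugate. Posterior precision = 1/σ₀² + n/σ²; posterior mean is the precision-weighted average of μ₀ and x̄.
n·x̄ = 3·170.50 = 511.5.
σ₀² = 1.05² = 1.1025, σ² = 1.73² = 2.9929; σ² + n·σ₀² = 2.9929 + 3·1.1025 = 6.3004.
Posterior mean = (μ₀/σ₀² + n·x̄/σ²)/(1/σ₀² + n/σ²) = (σ²·μ₀ + σ₀²·n·x̄)/(σ² + n·σ₀²) = (2.9929·169.50 + 1.1025·511.5)/6.3004 = 1071.2253/6.3004 = 170.0250.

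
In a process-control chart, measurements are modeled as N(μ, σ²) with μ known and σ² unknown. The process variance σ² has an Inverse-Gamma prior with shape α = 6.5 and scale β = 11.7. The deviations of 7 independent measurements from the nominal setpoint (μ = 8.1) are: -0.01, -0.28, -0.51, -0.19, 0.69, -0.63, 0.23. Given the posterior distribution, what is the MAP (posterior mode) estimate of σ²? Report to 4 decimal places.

1.1228

With known mean μ and an Inverse-Gamma(α, β) prior on σ², the Normal likelihood is conjugate: posterior is Inv-Gamma(α + n/2, β + Σ(xᵢ−μ)²/2).
Σ(xᵢ−μ)² = (-0.01)² + (-0.28)² + (-0.51)² + (-0.19)² + (0.69)² + (-0.63)² + (0.23)² = 1.3006.
Posterior: Inv-Gamma(6.5 + 7/2, 11.7 + 1.3006/2) = Inv-Gamma(10.00, 12.35030).
Mode = β/(α+1) = 12.35030/11.00 = 1.1228.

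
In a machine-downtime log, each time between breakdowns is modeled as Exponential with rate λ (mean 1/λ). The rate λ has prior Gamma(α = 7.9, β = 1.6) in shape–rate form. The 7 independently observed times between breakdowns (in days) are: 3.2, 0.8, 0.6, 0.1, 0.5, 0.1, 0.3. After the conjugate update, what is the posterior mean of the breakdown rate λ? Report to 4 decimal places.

2.0694

With a Gamma(shape α, rate β) prior on the exponential rate λ, the posterior after n observations with total T = Σxᵢ is Gamma(α+n, β+T).
Sum of observations T = 5.6 days; n = 7.
Posterior: Gamma(7.9+7, 1.6+5.6) = Gamma(14.9, 7.2).
Posterior mean of λ = α/β = 14.9/7.2 = 2.0694.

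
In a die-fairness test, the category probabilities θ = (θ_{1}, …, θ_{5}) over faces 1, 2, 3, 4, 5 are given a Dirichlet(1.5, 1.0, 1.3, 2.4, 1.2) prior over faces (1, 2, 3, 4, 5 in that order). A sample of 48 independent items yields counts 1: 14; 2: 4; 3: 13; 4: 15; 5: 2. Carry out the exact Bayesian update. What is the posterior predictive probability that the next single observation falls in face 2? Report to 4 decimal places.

The Dirichlet prior is conjugate to the Multinomial likelihood: each posterior αⱼ = prior αⱼ + observed count nⱼ.
Posterior concentration: (15.5, 5.0, 14.3, 17.4, 3.2), total = 55.4.
P(next = 2 | data) = α_{2}/Σα = 0.0903.

0.0903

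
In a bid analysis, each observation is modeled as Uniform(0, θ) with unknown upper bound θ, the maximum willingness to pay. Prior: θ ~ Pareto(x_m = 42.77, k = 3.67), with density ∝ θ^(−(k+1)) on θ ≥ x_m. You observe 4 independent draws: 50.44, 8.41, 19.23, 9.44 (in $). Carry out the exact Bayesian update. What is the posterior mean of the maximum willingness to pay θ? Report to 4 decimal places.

58.0022

A Pareto(scale x_m, shape k) prior on the upper bound θ of Uniform(0, θ) is conjugate: posterior is Pareto(max(x_m, max xᵢ), k + n).
Sample maximum = 50.44; prior scale x_m = 42.77 → posterior scale = max = 50.44.
Posterior shape = 3.67 + 4 = 7.67.
E[θ|data] = k·x_m/(k−1) = 7.67·50.44/6.67 = 58.0022.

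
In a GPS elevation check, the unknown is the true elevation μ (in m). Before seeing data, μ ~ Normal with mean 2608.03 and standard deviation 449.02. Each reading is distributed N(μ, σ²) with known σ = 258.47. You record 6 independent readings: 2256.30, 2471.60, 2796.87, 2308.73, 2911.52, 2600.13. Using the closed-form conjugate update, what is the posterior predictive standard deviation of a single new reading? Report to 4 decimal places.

278.1339

For Normal data with known variance σ², a Normal(μ₀, σ₀²) prior on μ is conjugate. Posterior precision = 1/σ₀² + n/σ²; posterior mean is the precision-weighted average of μ₀ and x̄.
σ₀² = 449.02² = 201618.9604, σ² = 258.47² = 66806.7409; σ² + n·σ₀² = 66806.7409 + 6·201618.9604 = 1276520.5033.
Posterior precision = 1/σ₀² + n/σ² = 1/201618.9604 + 6/66806.7409 = (σ² + n·σ₀²)/(σ₀²σ²) = 1276520.5033/(201618.9604·66806.7409); posterior variance σₙ² = σ₀²σ²/(σ² + n·σ₀²) = 201618.9604·66806.7409/1276520.5033 = 10551.734667.
Predictive variance for one new observation = σₙ² + σ² = 201618.9604·66806.7409/1276520.5033 + 66806.7409 = σ²·(σ₀² + 1276520.5033)/1276520.5033 = 66806.7409·1478139.4637/1276520.5033 = 77358.475567; SD = √(66806.7409·1478139.4637/1276520.5033) = 278.1339.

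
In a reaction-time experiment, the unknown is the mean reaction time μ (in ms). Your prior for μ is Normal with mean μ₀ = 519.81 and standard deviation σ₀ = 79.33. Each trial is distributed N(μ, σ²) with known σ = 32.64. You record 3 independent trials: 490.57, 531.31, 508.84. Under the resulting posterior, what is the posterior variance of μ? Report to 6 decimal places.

For Normal data with known variance σ², a Normal(μ₀, σ₀²) prior on μ is conjugate. Posterior precision = 1/σ₀² + n/σ²; posterior mean is the precision-weighted average of μ₀ and x̄.
σ₀² = 79.33² = 6293.2489, σ² = 32.64² = 1065.3696; σ² + n·σ₀² = 1065.3696 + 3·6293.2489 = 19945.1163.
Posterior precision = 1/σ₀² + n/σ² = 1/6293.2489 + 3/1065.3696 = (σ² + n·σ₀²)/(σ₀²σ²) = 19945.1163/(6293.2489·1065.3696); posterior variance σₙ² = σ₀²σ²/(σ² + n·σ₀²) = 6293.2489·1065.3696/19945.1163 = 336.154273.

336.154273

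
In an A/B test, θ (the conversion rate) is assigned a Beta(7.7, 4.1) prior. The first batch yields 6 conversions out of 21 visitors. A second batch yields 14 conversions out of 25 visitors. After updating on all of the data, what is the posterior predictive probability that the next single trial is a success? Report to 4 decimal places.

0.4792

The Beta prior is conjugate to a Binomial/Bernoulli likelihood; the update adds successes to α and failures to β.
After batch 1: Beta(7.7+6, 4.1+15) = Beta(13.7, 19.1).
After batch 2: Beta(13.7+14, 19.1+11) = Beta(27.7, 30.1).
For a single future Bernoulli trial, P(success | data) = α/(α+β) = 0.4792.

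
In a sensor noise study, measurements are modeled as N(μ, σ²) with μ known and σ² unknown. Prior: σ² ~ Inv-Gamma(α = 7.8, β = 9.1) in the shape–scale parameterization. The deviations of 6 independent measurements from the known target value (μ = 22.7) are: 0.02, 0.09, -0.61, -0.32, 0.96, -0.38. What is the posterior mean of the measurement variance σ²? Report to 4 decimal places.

1.0076

With known mean μ and an Inverse-Gamma(α, β) prior on σ², the Normal likelihood is conjugate: posterior is Inv-Gamma(α + n/2, β + Σ(xᵢ−μ)²/2).
Σ(xᵢ−μ)² = (0.02)² + (0.09)² + (-0.61)² + (-0.32)² + (0.96)² + (-0.38)² = 1.5490.
Posterior: Inv-Gamma(7.8 + 6/2, 9.1 + 1.5490/2) = Inv-Gamma(10.80, 9.87450).
E[σ²|data] = β/(α−1) = 9.87450/9.80 = 1.0076.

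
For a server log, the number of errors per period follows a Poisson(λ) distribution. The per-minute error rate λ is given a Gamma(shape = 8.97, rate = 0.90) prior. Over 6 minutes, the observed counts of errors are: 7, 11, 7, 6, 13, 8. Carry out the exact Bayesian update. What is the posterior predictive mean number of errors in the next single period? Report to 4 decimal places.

8.8362

With a Gamma(shape α, rate β) prior, the Poisson likelihood is conjugate: the posterior is Gamma(α + ΣXᵢ, β + n).
Sum of counts S = 52 over n = 6 minutes.
Posterior: Gamma(α+S, β+n) = Gamma(8.97+52, 0.90+6) = Gamma(60.97, 6.90).
The predictive distribution for one future period is NegBinom with mean α/β = 8.8362.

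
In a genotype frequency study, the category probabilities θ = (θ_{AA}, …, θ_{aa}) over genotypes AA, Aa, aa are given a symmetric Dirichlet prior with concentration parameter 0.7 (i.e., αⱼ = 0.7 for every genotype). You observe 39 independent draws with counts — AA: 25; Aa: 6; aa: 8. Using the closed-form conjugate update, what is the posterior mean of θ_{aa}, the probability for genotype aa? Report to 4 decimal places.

0.2117

The Dirichlet prior is conjugate to the Multinomial likelihood: each posterior αⱼ = prior αⱼ + observed count nⱼ.
Posterior concentration: (25.7, 6.7, 8.7), total = 41.1.
E[θ_{aa}|data] = α_{aa}/Σα = 8.7/41.1 = 0.2117.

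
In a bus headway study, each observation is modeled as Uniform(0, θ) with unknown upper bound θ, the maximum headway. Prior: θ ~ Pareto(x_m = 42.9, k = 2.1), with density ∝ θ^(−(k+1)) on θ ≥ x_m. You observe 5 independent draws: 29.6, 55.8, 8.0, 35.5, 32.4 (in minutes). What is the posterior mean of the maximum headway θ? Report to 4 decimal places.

A Pareto(scale x_m, shape k) prior on the upper bound θ of Uniform(0, θ) is conjugate: posterior is Pareto(max(x_m, max xᵢ), k + n).
Sample maximum = 55.8; prior scale x_m = 42.9 → posterior scale = max = 55.8.
Posterior shape = 2.1 + 5 = 7.1.
E[θ|data] = k·x_m/(k−1) = 7.1·55.8/6.1 = 64.9475.

64.9475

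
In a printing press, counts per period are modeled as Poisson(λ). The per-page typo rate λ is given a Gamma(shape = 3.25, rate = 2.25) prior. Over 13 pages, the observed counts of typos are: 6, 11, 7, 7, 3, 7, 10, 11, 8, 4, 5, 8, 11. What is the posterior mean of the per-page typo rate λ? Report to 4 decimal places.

With a Gamma(shape α, rate β) prior, the Poisson likelihood is conjugate: the posterior is Gamma(α + ΣXᵢ, β + n).
Sum of counts S = 98 over n = 13 pages.
Posterior: Gamma(α+S, β+n) = Gamma(3.25+98, 2.25+13) = Gamma(101.25, 15.25).
Posterior mean = α/β = 101.25/15.25 = 6.6393.

6.6393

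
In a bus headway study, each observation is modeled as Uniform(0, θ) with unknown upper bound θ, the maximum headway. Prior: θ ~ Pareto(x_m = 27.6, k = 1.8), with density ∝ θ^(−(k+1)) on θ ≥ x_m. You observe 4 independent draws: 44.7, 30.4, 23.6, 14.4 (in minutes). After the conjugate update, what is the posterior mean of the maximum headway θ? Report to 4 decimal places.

54.0125

A Pareto(scale x_m, shape k) prior on the upper bound θ of Uniform(0, θ) is conjugate: posterior is Pareto(max(x_m, max xᵢ), k + n).
Sample maximum = 44.7; prior scale x_m = 27.6 → posterior scale = max = 44.7.
Posterior shape = 1.8 + 4 = 5.8.
E[θ|data] = k·x_m/(k−1) = 5.8·44.7/4.8 = 54.0125.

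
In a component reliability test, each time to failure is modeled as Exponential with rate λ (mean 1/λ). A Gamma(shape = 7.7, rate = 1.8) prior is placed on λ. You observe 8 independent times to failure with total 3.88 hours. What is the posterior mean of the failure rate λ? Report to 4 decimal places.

With a Gamma(shape α, rate β) prior on the exponential rate λ, the posterior after n observations with total T = Σxᵢ is Gamma(α+n, β+T).
Posterior: Gamma(7.7+8, 1.8+3.88) = Gamma(15.7, 5.68).
Posterior mean of λ = α/β = 15.7/5.68 = 2.7641.

2.7641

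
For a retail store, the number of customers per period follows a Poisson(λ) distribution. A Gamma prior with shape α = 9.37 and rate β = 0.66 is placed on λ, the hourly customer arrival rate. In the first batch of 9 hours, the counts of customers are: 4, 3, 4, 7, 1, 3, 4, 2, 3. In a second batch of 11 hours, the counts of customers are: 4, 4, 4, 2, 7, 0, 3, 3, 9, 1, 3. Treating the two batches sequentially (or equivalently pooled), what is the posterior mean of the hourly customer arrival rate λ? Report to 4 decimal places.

3.8901

With a Gamma(shape α, rate β) prior, the Poisson likelihood is conjugate: the posterior is Gamma(α + ΣXᵢ, β + n).
Batch 1: sum of counts S = 31 over n = 9 hours.
After batch 1: Gamma(α+S, β+n) = Gamma(9.37+31, 0.66+9) = Gamma(40.37, 9.66).
Batch 2: sum of counts S = 40 over n = 11 hours.
After batch 2: Gamma(α+S, β+n) = Gamma(40.37+40, 9.66+11) = Gamma(80.37, 20.66).
Posterior mean = α/β = 80.37/20.66 = 3.8901.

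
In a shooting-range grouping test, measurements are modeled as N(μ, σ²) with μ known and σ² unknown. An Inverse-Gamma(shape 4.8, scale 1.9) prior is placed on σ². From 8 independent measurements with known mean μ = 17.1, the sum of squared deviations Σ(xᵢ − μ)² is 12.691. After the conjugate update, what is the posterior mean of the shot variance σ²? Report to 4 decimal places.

1.0571

With known mean μ and an Inverse-Gamma(α, β) prior on σ², the Normal likelihood is conjugate: posterior is Inv-Gamma(α + n/2, β + Σ(xᵢ−μ)²/2).
Posterior: Inv-Gamma(4.8 + 8/2, 1.9 + 12.691/2) = Inv-Gamma(8.80, 8.2455).
E[σ²|data] = β/(α−1) = 8.2455/7.80 = 1.0571.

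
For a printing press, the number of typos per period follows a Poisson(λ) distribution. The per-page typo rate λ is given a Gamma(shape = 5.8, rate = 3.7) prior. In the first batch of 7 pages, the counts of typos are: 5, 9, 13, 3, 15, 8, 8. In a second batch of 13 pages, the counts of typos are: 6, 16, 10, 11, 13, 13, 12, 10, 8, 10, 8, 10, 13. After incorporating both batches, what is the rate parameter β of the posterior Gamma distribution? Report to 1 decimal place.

With a Gamma(shape α, rate β) prior, the Poisson likelihood is conjugate: the posterior is Gamma(α + ΣXᵢ, β + n).
Batch 1: sum of counts S = 61 over n = 7 pages.
After batch 1: Gamma(α+S, β+n) = Gamma(5.8+61, 3.7+7) = Gamma(66.8, 10.7).
Batch 2: sum of counts S = 140 over n = 13 pages.
After batch 2: Gamma(α+S, β+n) = Gamma(66.8+140, 10.7+13) = Gamma(206.8, 23.7).
Posterior β = 23.7.

23.7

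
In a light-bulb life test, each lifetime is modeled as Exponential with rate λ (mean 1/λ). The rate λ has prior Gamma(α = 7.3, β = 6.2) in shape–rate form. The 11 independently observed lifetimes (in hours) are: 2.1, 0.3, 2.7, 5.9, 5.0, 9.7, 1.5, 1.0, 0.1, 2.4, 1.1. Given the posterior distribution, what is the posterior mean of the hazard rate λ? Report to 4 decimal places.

With a Gamma(shape α, rate β) prior on the exponential rate λ, the posterior after n observations with total T = Σxᵢ is Gamma(α+n, β+T).
Sum of observations T = 31.8 hours; n = 11.
Posterior: Gamma(7.3+11, 6.2+31.8) = Gamma(18.3, 38.0).
Posterior mean of λ = α/β = 18.3/38.0 = 0.4816.

0.4816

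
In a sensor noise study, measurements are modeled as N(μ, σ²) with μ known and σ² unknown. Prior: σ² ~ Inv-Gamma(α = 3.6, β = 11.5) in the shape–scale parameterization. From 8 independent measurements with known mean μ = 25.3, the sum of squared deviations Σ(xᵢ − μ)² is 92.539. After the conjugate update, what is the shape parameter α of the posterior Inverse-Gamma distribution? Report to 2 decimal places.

7.60

With known mean μ and an Inverse-Gamma(α, β) prior on σ², the Normal likelihood is conjugate: posterior is Inv-Gamma(α + n/2, β + Σ(xᵢ−μ)²/2).
Posterior: Inv-Gamma(3.6 + 8/2, 11.5 + 92.539/2) = Inv-Gamma(7.60, 57.7695).
Posterior α = 7.60.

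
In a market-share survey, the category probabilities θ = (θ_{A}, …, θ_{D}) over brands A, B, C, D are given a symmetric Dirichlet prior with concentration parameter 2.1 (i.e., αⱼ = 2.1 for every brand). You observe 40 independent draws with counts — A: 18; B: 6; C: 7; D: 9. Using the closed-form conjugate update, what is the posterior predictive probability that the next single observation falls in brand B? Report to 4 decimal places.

The Dirichlet prior is conjugate to the Multinomial likelihood: each posterior αⱼ = prior αⱼ + observed count nⱼ.
Posterior concentration: (20.1, 8.1, 9.1, 11.1), total = 48.4.
P(next = B | data) = α_{B}/Σα = 0.1674.

0.1674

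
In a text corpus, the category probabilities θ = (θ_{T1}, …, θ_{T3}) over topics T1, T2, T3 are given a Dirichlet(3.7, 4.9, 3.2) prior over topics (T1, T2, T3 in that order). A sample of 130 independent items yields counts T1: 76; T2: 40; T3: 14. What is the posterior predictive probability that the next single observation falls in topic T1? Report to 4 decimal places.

The Dirichlet prior is conjugate to the Multinomial likelihood: each posterior αⱼ = prior αⱼ + observed count nⱼ.
Posterior concentration: (79.7, 44.9, 17.2), total = 141.8.
P(next = T1 | data) = α_{T1}/Σα = 0.5621.

0.5621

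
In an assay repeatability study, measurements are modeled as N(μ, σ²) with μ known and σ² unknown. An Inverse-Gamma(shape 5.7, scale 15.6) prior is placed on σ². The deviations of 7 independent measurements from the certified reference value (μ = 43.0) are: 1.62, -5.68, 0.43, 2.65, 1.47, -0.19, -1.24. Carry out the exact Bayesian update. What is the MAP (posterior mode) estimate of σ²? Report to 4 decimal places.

With known mean μ and an Inverse-Gamma(α, β) prior on σ², the Normal likelihood is conjugate: posterior is Inv-Gamma(α + n/2, β + Σ(xᵢ−μ)²/2).
Σ(xᵢ−μ)² = (1.62)² + (-5.68)² + (0.43)² + (2.65)² + (1.47)² + (-0.19)² + (-1.24)² = 45.8288.
Posterior: Inv-Gamma(5.7 + 7/2, 15.6 + 45.8288/2) = Inv-Gamma(9.20, 38.51440).
Mode = β/(α+1) = 38.51440/10.20 = 3.7759.

3.7759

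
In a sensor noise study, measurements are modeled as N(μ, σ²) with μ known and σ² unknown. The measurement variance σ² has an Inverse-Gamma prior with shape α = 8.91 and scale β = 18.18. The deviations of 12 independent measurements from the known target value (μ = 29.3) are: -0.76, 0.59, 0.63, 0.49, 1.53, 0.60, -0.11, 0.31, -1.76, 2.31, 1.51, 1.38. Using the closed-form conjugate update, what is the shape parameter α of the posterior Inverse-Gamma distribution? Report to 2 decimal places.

14.91

With known mean μ and an Inverse-Gamma(α, β) prior on σ², the Normal likelihood is conjugate: posterior is Inv-Gamma(α + n/2, β + Σ(xᵢ−μ)²/2).
Σ(xᵢ−μ)² = (-0.76)² + (0.59)² + (0.63)² + (0.49)² + (1.53)² + (0.60)² + (-0.11)² + (0.31)² + (-1.76)² + (2.31)² + (1.51)² + (1.38)² = 16.9900.
Posterior: Inv-Gamma(8.91 + 12/2, 18.18 + 16.9900/2) = Inv-Gamma(14.91, 26.67500).
Posterior α = 14.91.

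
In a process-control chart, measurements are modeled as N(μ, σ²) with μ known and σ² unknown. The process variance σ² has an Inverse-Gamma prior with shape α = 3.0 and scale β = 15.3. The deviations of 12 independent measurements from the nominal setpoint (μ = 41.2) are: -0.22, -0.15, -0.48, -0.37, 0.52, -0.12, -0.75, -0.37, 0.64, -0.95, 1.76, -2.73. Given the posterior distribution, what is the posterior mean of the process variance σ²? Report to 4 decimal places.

With known mean μ and an Inverse-Gamma(α, β) prior on σ², the Normal likelihood is conjugate: posterior is Inv-Gamma(α + n/2, β + Σ(xᵢ−μ)²/2).
Σ(xᵢ−μ)² = (-0.22)² + (-0.15)² + (-0.48)² + (-0.37)² + (0.52)² + (-0.12)² + (-0.75)² + (-0.37)² + (0.64)² + (-0.95)² + (1.76)² + (-2.73)² = 13.2850.
Posterior: Inv-Gamma(3.0 + 12/2, 15.3 + 13.2850/2) = Inv-Gamma(9.00, 21.94250).
E[σ²|data] = β/(α−1) = 21.94250/8.00 = 2.7428.

2.7428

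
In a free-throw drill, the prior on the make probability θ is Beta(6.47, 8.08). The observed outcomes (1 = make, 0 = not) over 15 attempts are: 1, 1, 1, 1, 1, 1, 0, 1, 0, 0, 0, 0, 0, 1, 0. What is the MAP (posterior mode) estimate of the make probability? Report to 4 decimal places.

0.4889

The Beta prior is conjugate to a Binomial/Bernoulli likelihood; the update adds successes to α and failures to β.
Posterior: Beta(α+k, β+n−k) = Beta(6.47+8, 8.08+7) = Beta(14.47, 15.08).
Mode of Beta(a,b) for a,b>1 is (a−1)/(a+b−2) = 13.47/27.55 = 0.4889.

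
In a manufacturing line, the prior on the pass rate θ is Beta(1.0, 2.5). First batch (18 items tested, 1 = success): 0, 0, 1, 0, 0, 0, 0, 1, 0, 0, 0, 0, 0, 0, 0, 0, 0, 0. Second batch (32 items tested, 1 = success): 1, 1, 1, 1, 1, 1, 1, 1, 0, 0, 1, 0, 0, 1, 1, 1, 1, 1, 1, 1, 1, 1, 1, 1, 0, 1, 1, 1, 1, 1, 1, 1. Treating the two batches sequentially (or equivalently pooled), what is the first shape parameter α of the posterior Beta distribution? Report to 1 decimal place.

30.0

The Beta prior is conjugate to a Binomial/Bernoulli likelihood; the update adds successes to α and failures to β.
After batch 1: Beta(1.0+2, 2.5+16) = Beta(3.0, 18.5).
After batch 2: Beta(3.0+27, 18.5+5) = Beta(30.0, 23.5).
Posterior α = 30.0.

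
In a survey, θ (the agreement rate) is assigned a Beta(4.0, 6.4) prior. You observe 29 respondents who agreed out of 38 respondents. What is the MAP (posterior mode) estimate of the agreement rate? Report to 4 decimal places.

0.6897

The Beta prior is conjugate to a Binomial/Bernoulli likelihood; the update adds successes to α and failures to β.
Posterior: Beta(α+k, β+n−k) = Beta(4.0+29, 6.4+9) = Beta(33.0, 15.4).
Mode of Beta(a,b) for a,b>1 is (a−1)/(a+b−2) = 32.0/46.4 = 0.6897.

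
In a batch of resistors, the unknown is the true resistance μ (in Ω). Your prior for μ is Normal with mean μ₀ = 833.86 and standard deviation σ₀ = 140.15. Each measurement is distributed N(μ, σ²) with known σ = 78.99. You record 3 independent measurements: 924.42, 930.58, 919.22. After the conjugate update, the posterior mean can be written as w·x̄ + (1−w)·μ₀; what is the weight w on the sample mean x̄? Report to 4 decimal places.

For Normal data with known variance σ², a Normal(μ₀, σ₀²) prior on μ is conjugate. Posterior precision = 1/σ₀² + n/σ²; posterior mean is the precision-weighted average of μ₀ and x̄.
σ₀² = 140.15² = 19642.0225, σ² = 78.99² = 6239.4201. Prior precision 1/σ₀² = 1/19642.0225; data precision n/σ² = 3/6239.4201.
w = (n/σ²)/(1/σ₀² + n/σ²) = n·σ₀²/(σ² + n·σ₀²) = 3·19642.0225/(6239.4201 + 3·19642.0225) = 58926.0675/65165.4876 = 0.9043.

0.9043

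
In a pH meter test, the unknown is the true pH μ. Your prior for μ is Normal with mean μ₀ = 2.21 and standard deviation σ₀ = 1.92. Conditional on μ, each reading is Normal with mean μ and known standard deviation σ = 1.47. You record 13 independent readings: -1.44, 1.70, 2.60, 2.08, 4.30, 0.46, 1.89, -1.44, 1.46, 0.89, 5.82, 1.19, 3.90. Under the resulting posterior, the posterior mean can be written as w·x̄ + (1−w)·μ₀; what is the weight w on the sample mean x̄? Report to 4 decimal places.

For Normal data with known variance σ², a Normal(μ₀, σ₀²) prior on μ is conjugate. Posterior precision = 1/σ₀² + n/σ²; posterior mean is the precision-weighted average of μ₀ and x̄.
σ₀² = 1.92² = 3.6864, σ² = 1.47² = 2.1609. Prior precision 1/σ₀² = 1/3.6864; data precision n/σ² = 13/2.1609.
w = (n/σ²)/(1/σ₀² + n/σ²) = n·σ₀²/(σ² + n·σ₀²) = 13·3.6864/(2.1609 + 13·3.6864) = 47.9232/50.0841 = 0.9569.

0.9569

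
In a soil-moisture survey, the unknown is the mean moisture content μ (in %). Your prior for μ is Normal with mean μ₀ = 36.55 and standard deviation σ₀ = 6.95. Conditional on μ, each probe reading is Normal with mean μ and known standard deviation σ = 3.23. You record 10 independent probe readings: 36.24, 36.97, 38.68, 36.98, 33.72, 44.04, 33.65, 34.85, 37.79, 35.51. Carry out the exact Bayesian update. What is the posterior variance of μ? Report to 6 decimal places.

For Normal data with known variance σ², a Normal(μ₀, σ₀²) prior on μ is conjugate. Posterior precision = 1/σ₀² + n/σ²; posterior mean is the precision-weighted average of μ₀ and x̄.
σ₀² = 6.95² = 48.3025, σ² = 3.23² = 10.4329; σ² + n·σ₀² = 10.4329 + 10·48.3025 = 493.4579.
Posterior precision = 1/σ₀² + n/σ² = 1/48.3025 + 10/10.4329 = (σ² + n·σ₀²)/(σ₀²σ²) = 493.4579/(48.3025·10.4329); posterior variance σₙ² = σ₀²σ²/(σ² + n·σ₀²) = 48.3025·10.4329/493.4579 = 1.021232.

1.021232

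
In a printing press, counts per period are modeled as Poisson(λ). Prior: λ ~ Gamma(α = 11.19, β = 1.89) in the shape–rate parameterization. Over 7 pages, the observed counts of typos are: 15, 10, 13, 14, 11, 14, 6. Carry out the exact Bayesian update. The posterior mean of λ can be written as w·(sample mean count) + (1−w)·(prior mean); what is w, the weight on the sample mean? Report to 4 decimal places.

With a Gamma(shape α, rate β) prior, the Poisson likelihood is conjugate: the posterior is Gamma(α + ΣXᵢ, β + n).
Posterior mean = (α₀+S)/(β₀+n) = [n/(β₀+n)]·(S/n) + [β₀/(β₀+n)]·(α₀/β₀), so only n and β₀ enter the weight.
Weight on data w = n/(β₀+n) = 7/(1.89+7) = 7/8.89 = 0.7874.

0.7874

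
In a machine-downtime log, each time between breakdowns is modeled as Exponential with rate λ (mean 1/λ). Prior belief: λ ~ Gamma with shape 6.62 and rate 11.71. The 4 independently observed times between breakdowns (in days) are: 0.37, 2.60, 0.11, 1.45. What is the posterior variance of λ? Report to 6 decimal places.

0.040267

With a Gamma(shape α, rate β) prior on the exponential rate λ, the posterior after n observations with total T = Σxᵢ is Gamma(α+n, β+T).
Sum of observations T = 4.53 days; n = 4.
Posterior: Gamma(6.62+4, 11.71+4.53) = Gamma(10.62, 16.24).
Var = α/β² = 0.040267.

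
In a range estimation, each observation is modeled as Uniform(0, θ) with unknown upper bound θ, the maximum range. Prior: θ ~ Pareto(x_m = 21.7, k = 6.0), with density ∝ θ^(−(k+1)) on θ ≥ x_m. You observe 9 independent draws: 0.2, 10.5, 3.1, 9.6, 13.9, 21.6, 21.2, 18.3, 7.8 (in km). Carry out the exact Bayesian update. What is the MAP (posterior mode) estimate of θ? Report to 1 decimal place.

21.7

A Pareto(scale x_m, shape k) prior on the upper bound θ of Uniform(0, θ) is conjugate: posterior is Pareto(max(x_m, max xᵢ), k + n).
Sample maximum = 21.6; prior scale x_m = 21.7 → posterior scale = max = 21.7.
Posterior shape = 6.0 + 9 = 15.0.
The Pareto density is decreasing on [x_m, ∞), so the mode is x_m = 21.7.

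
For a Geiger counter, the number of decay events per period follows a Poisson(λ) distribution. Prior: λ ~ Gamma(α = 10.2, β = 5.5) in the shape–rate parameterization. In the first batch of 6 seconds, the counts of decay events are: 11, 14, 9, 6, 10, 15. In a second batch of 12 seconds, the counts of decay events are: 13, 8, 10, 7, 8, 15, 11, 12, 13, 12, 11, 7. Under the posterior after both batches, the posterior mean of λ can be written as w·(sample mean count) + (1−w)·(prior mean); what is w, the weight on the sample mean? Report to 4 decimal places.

0.7660

With a Gamma(shape α, rate β) prior, the Poisson likelihood is conjugate: the posterior is Gamma(α + ΣXᵢ, β + n).
Total number of seconds: n = 6 + 12 = 18.
Posterior mean = (α₀+S)/(β₀+n) = [n/(β₀+n)]·(S/n) + [β₀/(β₀+n)]·(α₀/β₀), so only n and β₀ enter the weight.
Weight on data w = n/(β₀+n) = 18/(5.5+18) = 18/23.5 = 0.7660.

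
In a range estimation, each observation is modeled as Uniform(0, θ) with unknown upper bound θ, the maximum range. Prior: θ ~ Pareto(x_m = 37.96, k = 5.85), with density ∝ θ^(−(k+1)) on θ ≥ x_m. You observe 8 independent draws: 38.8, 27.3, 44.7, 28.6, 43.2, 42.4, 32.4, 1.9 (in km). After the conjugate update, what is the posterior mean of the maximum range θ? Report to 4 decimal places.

48.1786

A Pareto(scale x_m, shape k) prior on the upper bound θ of Uniform(0, θ) is conjugate: posterior is Pareto(max(x_m, max xᵢ), k + n).
Sample maximum = 44.7; prior scale x_m = 37.96 → posterior scale = max = 44.70.
Posterior shape = 5.85 + 8 = 13.85.
E[θ|data] = k·x_m/(k−1) = 13.85·44.70/12.85 = 48.1786.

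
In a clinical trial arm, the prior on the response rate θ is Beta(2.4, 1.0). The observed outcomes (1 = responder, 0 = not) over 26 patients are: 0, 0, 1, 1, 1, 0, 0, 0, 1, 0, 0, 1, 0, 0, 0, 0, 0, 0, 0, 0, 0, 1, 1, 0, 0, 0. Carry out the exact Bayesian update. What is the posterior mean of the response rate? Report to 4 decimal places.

0.3197

The Beta prior is conjugate to a Binomial/Bernoulli likelihood; the update adds successes to α and failures to β.
Posterior: Beta(α+k, β+n−k) = Beta(2.4+7, 1.0+19) = Beta(9.4, 20.0).
Posterior mean = α/(α+β) = 9.4/29.4 = 0.3197.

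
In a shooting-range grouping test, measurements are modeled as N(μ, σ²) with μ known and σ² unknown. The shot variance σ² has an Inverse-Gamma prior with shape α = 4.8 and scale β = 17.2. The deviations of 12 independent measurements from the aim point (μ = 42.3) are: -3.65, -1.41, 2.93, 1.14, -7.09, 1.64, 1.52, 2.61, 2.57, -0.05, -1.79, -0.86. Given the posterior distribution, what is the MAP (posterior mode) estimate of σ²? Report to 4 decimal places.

With known mean μ and an Inverse-Gamma(α, β) prior on σ², the Normal likelihood is conjugate: posterior is Inv-Gamma(α + n/2, β + Σ(xᵢ−μ)²/2).
Σ(xᵢ−μ)² = (-3.65)² + (-1.41)² + (2.93)² + (1.14)² + (-7.09)² + (1.64)² + (1.52)² + (2.61)² + (2.57)² + (-0.05)² + (-1.79)² + (-0.86)² = 97.8264.
Posterior: Inv-Gamma(4.8 + 12/2, 17.2 + 97.8264/2) = Inv-Gamma(10.80, 66.11320).
Mode = β/(α+1) = 66.11320/11.80 = 5.6028.

5.6028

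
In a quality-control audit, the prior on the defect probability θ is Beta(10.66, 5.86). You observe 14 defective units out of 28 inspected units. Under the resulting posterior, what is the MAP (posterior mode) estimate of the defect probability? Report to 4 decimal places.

The Beta prior is conjugate to a Binomial/Bernoulli likelihood; the update adds successes to α and failures to β.
Posterior: Beta(α+k, β+n−k) = Beta(10.66+14, 5.86+14) = Beta(24.66, 19.86).
Mode of Beta(a,b) for a,b>1 is (a−1)/(a+b−2) = 23.66/42.52 = 0.5564.

0.5564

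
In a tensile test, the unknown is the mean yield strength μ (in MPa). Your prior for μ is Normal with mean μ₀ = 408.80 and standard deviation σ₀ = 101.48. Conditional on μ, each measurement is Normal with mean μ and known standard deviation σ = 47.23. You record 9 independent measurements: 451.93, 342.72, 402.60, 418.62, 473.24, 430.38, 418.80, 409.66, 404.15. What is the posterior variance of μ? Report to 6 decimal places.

For Normal data with known variance σ², a Normal(μ₀, σ₀²) prior on μ is conjugate. Posterior precision = 1/σ₀² + n/σ²; posterior mean is the precision-weighted average of μ₀ and x̄.
σ₀² = 101.48² = 10298.1904, σ² = 47.23² = 2230.6729; σ² + n·σ₀² = 2230.6729 + 9·10298.1904 = 94914.3865.
Posterior precision = 1/σ₀² + n/σ² = 1/10298.1904 + 9/2230.6729 = (σ² + n·σ₀²)/(σ₀²σ²) = 94914.3865/(10298.1904·2230.6729); posterior variance σₙ² = σ₀²σ²/(σ² + n·σ₀²) = 10298.1904·2230.6729/94914.3865 = 242.027527.

242.027527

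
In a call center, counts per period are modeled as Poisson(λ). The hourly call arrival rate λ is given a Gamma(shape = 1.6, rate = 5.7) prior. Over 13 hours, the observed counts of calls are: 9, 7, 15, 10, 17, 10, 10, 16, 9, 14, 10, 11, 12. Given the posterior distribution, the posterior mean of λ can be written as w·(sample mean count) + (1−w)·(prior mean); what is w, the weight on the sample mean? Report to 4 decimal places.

0.6952

With a Gamma(shape α, rate β) prior, the Poisson likelihood is conjugate: the posterior is Gamma(α + ΣXᵢ, β + n).
Posterior mean = (α₀+S)/(β₀+n) = [n/(β₀+n)]·(S/n) + [β₀/(β₀+n)]·(α₀/β₀), so only n and β₀ enter the weight.
Weight on data w = n/(β₀+n) = 13/(5.7+13) = 13/18.7 = 0.6952.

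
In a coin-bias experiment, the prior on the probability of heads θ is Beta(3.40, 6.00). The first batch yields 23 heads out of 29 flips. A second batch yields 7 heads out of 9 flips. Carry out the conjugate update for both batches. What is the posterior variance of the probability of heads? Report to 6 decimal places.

0.004300

The Beta prior is conjugate to a Binomial/Bernoulli likelihood; the update adds successes to α and failures to β.
After batch 1: Beta(3.40+23, 6.00+6) = Beta(26.40, 12.00).
After batch 2: Beta(26.40+7, 12.00+2) = Beta(33.40, 14.00).
Var = αβ/((α+β)²(α+β+1)) = 33.40·14.00/(47.40²·48.40) = 0.004300.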